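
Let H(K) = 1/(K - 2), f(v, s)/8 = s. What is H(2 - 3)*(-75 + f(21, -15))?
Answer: 65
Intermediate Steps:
f(v, s) = 8*s
H(K) = 1/(-2 + K)
H(2 - 3)*(-75 + f(21, -15)) = (-75 + 8*(-15))/(-2 + (2 - 3)) = (-75 - 120)/(-2 - 1) = -195/(-3) = -1/3*(-195) = 65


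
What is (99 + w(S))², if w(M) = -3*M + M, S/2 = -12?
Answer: 21609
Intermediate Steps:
S = -24 (S = 2*(-12) = -24)
w(M) = -2*M
(99 + w(S))² = (99 - 2*(-24))² = (99 + 48)² = 147² = 21609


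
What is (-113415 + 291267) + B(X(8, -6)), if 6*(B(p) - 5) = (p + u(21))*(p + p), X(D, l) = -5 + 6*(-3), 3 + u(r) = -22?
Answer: 178225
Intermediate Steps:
u(r) = -25 (u(r) = -3 - 22 = -25)
X(D, l) = -23 (X(D, l) = -5 - 18 = -23)
B(p) = 5 + p*(-25 + p)/3 (B(p) = 5 + ((p - 25)*(p + p))/6 = 5 + ((-25 + p)*(2*p))/6 = 5 + (2*p*(-25 + p))/6 = 5 + p*(-25 + p)/3)
(-113415 + 291267) + B(X(8, -6)) = (-113415 + 291267) + (5 - 25/3*(-23) + (⅓)*(-23)²) = 177852 + (5 + 575/3 + (⅓)*529) = 177852 + (5 + 575/3 + 529/3) = 177852 + 373 = 178225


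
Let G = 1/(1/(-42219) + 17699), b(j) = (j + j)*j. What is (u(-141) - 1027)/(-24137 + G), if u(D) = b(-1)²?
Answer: 764420463840/18035988946741 ≈ 0.042383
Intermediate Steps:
b(j) = 2*j² (b(j) = (2*j)*j = 2*j²)
G = 42219/747234080 (G = 1/(-1/42219 + 17699) = 1/(747234080/42219) = 42219/747234080 ≈ 5.6500e-5)
u(D) = 4 (u(D) = (2*(-1)²)² = (2*1)² = 2² = 4)
(u(-141) - 1027)/(-24137 + G) = (4 - 1027)/(-24137 + 42219/747234080) = -1023/(-18035988946741/747234080) = -1023*(-747234080/18035988946741) = 764420463840/18035988946741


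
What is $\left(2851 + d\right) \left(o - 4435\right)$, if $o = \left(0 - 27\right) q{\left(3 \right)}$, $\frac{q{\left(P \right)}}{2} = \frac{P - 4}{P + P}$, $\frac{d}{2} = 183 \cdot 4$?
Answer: $-19098190$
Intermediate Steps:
$d = 1464$ ($d = 2 \cdot 183 \cdot 4 = 2 \cdot 732 = 1464$)
$q{\left(P \right)} = \frac{-4 + P}{P}$ ($q{\left(P \right)} = 2 \frac{P - 4}{P + P} = 2 \frac{-4 + P}{2 P} = \frac{-4 + P}{P}$)
$o = 9$ ($o = \left(0 - 27\right) \frac{-4 + 3}{3} = - 27 \cdot \frac{1}{3} \left(-1\right) = \left(-27\right) \left(- \frac{1}{3}\right) = 9$)
$\left(2851 + d\right) \left(o - 4435\right) = \left(2851 + 1464\right) \left(9 - 4435\right) = 4315 \left(-4426\right) = -19098190$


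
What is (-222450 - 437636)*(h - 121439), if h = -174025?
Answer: 195031649904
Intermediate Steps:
(-222450 - 437636)*(h - 121439) = (-222450 - 437636)*(-174025 - 121439) = -660086*(-295464) = 195031649904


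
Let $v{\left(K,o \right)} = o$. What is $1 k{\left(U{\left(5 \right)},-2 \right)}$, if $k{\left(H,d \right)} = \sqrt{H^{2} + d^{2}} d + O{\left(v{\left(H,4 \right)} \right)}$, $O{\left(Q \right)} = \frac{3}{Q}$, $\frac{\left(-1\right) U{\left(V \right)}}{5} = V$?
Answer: $\frac{3}{4} - 2 \sqrt{629} \approx -49.41$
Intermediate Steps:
$U{\left(V \right)} = - 5 V$
$k{\left(H,d \right)} = \frac{3}{4} + d \sqrt{H^{2} + d^{2}}$ ($k{\left(H,d \right)} = \sqrt{H^{2} + d^{2}} d + \frac{3}{4} = d \sqrt{H^{2} + d^{2}} + 3 \cdot \frac{1}{4} = d \sqrt{H^{2} + d^{2}} + \frac{3}{4} = \frac{3}{4} + d \sqrt{H^{2} + d^{2}}$)
$1 k{\left(U{\left(5 \right)},-2 \right)} = 1 \left(\frac{3}{4} - 2 \sqrt{\left(\left(-5\right) 5\right)^{2} + \left(-2\right)^{2}}\right) = 1 \left(\frac{3}{4} - 2 \sqrt{\left(-25\right)^{2} + 4}\right) = 1 \left(\frac{3}{4} - 2 \sqrt{625 + 4}\right) = 1 \left(\frac{3}{4} - 2 \sqrt{629}\right) = \frac{3}{4} - 2 \sqrt{629}$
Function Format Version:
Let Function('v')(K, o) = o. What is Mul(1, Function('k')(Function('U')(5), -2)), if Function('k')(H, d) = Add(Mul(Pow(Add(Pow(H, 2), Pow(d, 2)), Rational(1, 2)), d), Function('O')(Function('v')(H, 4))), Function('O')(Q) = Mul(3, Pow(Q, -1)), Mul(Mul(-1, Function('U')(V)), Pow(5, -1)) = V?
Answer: Add(Rational(3, 4), Mul(-2, Pow(629, Rational(1, 2)))) ≈ -49.410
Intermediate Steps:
Function('U')(V) = Mul(-5, V)
Function('k')(H, d) = Add(Rational(3, 4), Mul(d, Pow(Add(Pow(H, 2), Pow(d, 2)), Rational(1, 2)))) (Function('k')(H, d) = Add(Mul(Pow(Add(Pow(H, 2), Pow(d, 2)), Rational(1, 2)), d), Mul(3, Pow(4, -1))) = Add(Mul(d, Pow(Add(Pow(H, 2), Pow(d, 2)), Rational(1, 2))), Mul(3, Rational(1, 4))) = Add(Mul(d, Pow(Add(Pow(H, 2), Pow(d, 2)), Rational(1, 2))), Rational(3, 4)) = Add(Rational(3, 4), Mul(d, Pow(Add(Pow(H, 2), Pow(d, 2)), Rational(1, 2)))))
Mul(1, Function('k')(Function('U')(5), -2)) = Mul(1, Add(Rational(3, 4), Mul(-2, Pow(Add(Pow(Mul(-5, 5), 2), Pow(-2, 2)), Rational(1, 2))))) = Mul(1, Add(Rational(3, 4), Mul(-2, Pow(Add(Pow(-25, 2), 4), Rational(1, 2))))) = Mul(1, Add(Rational(3, 4), Mul(-2, Pow(Add(625, 4), Rational(1, 2))))) = Mul(1, Add(Rational(3, 4), Mul(-2, Pow(629, Rational(1, 2))))) = Add(Rational(3, 4), Mul(-2, Pow(629, Rational(1, 2))))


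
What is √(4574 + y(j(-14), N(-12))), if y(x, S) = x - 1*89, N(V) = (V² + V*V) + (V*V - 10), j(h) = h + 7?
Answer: √4478 ≈ 66.918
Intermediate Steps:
j(h) = 7 + h
N(V) = -10 + 3*V² (N(V) = (V² + V²) + (V² - 10) = 2*V² + (-10 + V²) = -10 + 3*V²)
y(x, S) = -89 + x (y(x, S) = x - 89 = -89 + x)
√(4574 + y(j(-14), N(-12))) = √(4574 + (-89 + (7 - 14))) = √(4574 + (-89 - 7)) = √(4574 - 96) = √4478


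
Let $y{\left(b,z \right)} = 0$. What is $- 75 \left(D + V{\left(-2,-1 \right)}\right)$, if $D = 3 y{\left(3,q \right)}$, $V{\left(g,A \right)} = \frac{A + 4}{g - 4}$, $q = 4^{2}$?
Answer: $\frac{75}{2} \approx 37.5$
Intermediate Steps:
$q = 16$
$V{\left(g,A \right)} = \frac{4 + A}{-4 + g}$
$D = 0$ ($D = 3 \cdot 0 = 0$)
$- 75 \left(D + V{\left(-2,-1 \right)}\right) = - 75 \left(0 + \frac{4 - 1}{-4 - 2}\right) = - 75 \left(0 + \frac{1}{-6} \cdot 3\right) = - 75 \left(0 - \frac{1}{2}\right) = \left(-75\right) \left(- \frac{1}{2}\right) = \frac{75}{2}$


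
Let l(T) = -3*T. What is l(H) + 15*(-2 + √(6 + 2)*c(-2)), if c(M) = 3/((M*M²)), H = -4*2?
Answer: -6 - 45*√2/4 ≈ -21.910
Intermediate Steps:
H = -8
c(M) = 3/M³ (c(M) = 3/(M³) = 3/M³)
l(H) + 15*(-2 + √(6 + 2)*c(-2)) = -3*(-8) + 15*(-2 + √(6 + 2)*(3/(-2)³)) = 24 + 15*(-2 + √8*(3*(-⅛))) = 24 + 15*(-2 + (2*√2)*(-3/8)) = 24 + 15*(-2 - 3*√2/4) = 24 + (-30 - 45*√2/4) = -6 - 45*√2/4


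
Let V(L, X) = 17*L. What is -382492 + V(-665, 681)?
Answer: -393797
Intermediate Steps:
-382492 + V(-665, 681) = -382492 + 17*(-665) = -382492 - 11305 = -393797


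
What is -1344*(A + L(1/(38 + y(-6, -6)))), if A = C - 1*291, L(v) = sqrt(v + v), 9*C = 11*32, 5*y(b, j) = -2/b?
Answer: 1015616/3 - 1344*sqrt(17130)/571 ≈ 3.3823e+5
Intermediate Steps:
y(b, j) = -2/(5*b) (y(b, j) = (-2/b)/5 = -2/(5*b))
C = 352/9 (C = (11*32)/9 = (1/9)*352 = 352/9 ≈ 39.111)
L(v) = sqrt(2)*sqrt(v) (L(v) = sqrt(2*v) = sqrt(2)*sqrt(v))
A = -2267/9 (A = 352/9 - 1*291 = 352/9 - 291 = -2267/9 ≈ -251.89)
-1344*(A + L(1/(38 + y(-6, -6)))) = -1344*(-2267/9 + sqrt(2)*sqrt(1/(38 - 2/5/(-6)))) = -1344*(-2267/9 + sqrt(2)*sqrt(1/(38 - 2/5*(-1/6)))) = -1344*(-2267/9 + sqrt(2)*sqrt(1/(38 + 1/15))) = -1344*(-2267/9 + sqrt(2)*sqrt(1/(571/15))) = -1344*(-2267/9 + sqrt(2)*sqrt(15/571)) = -1344*(-2267/9 + sqrt(2)*(sqrt(8565)/571)) = -1344*(-2267/9 + sqrt(17130)/571) = 1015616/3 - 1344*sqrt(17130)/571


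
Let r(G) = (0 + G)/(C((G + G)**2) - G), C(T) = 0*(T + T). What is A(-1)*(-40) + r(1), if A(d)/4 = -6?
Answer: 959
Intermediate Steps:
C(T) = 0 (C(T) = 0*(2*T) = 0)
A(d) = -24 (A(d) = 4*(-6) = -24)
r(G) = -1 (r(G) = (0 + G)/(0 - G) = G/((-G)) = G*(-1/G) = -1)
A(-1)*(-40) + r(1) = -24*(-40) - 1 = 960 - 1 = 959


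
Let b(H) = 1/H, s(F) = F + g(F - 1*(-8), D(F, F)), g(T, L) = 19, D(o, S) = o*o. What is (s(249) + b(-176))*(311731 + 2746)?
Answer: 14832936659/176 ≈ 8.4278e+7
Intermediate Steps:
D(o, S) = o²
s(F) = 19 + F (s(F) = F + 19 = 19 + F)
(s(249) + b(-176))*(311731 + 2746) = ((19 + 249) + 1/(-176))*(311731 + 2746) = (268 - 1/176)*314477 = (47167/176)*314477 = 14832936659/176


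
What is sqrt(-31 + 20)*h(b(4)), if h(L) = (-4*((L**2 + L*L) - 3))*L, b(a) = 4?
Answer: -464*I*sqrt(11) ≈ -1538.9*I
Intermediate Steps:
h(L) = L*(12 - 8*L**2) (h(L) = (-4*((L**2 + L**2) - 3))*L = (-4*(2*L**2 - 3))*L = (-4*(-3 + 2*L**2))*L = (12 - 8*L**2)*L = L*(12 - 8*L**2))
sqrt(-31 + 20)*h(b(4)) = sqrt(-31 + 20)*(-8*4**3 + 12*4) = sqrt(-11)*(-8*64 + 48) = (I*sqrt(11))*(-512 + 48) = (I*sqrt(11))*(-464) = -464*I*sqrt(11)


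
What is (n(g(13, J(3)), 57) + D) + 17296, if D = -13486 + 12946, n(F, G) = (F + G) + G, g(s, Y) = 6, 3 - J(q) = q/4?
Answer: 16876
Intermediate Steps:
J(q) = 3 - q/4
n(F, G) = F + 2*G
D = -540
(n(g(13, J(3)), 57) + D) + 17296 = ((6 + 2*57) - 540) + 17296 = ((6 + 114) - 540) + 17296 = (120 - 540) + 17296 = -420 + 17296 = 16876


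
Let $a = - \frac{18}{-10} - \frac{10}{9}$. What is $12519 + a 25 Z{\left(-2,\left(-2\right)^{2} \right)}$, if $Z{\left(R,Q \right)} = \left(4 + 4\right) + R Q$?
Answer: $12519$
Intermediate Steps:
$a = \frac{31}{45}$ ($a = \left(-18\right) \left(- \frac{1}{10}\right) - \frac{10}{9} = \frac{9}{5} - \frac{10}{9} = \frac{31}{45} \approx 0.68889$)
$Z{\left(R,Q \right)} = 8 + Q R$
$12519 + a 25 Z{\left(-2,\left(-2\right)^{2} \right)} = 12519 + \frac{31}{45} \cdot 25 \left(8 + \left(-2\right)^{2} \left(-2\right)\right) = 12519 + \frac{155 \left(8 + 4 \left(-2\right)\right)}{9} = 12519 + \frac{155 \left(8 - 8\right)}{9} = 12519 + \frac{155}{9} \cdot 0 = 12519 + 0 = 12519$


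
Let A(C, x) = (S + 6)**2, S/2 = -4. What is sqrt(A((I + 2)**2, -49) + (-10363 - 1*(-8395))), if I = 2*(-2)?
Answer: 2*I*sqrt(491) ≈ 44.317*I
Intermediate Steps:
S = -8 (S = 2*(-4) = -8)
I = -4
A(C, x) = 4 (A(C, x) = (-8 + 6)**2 = (-2)**2 = 4)
sqrt(A((I + 2)**2, -49) + (-10363 - 1*(-8395))) = sqrt(4 + (-10363 - 1*(-8395))) = sqrt(4 + (-10363 + 8395)) = sqrt(4 - 1968) = sqrt(-1964) = 2*I*sqrt(491)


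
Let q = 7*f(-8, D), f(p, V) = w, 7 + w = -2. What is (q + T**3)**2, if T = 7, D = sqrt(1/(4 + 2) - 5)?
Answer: 78400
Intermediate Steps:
w = -9 (w = -7 - 2 = -9)
D = I*sqrt(174)/6 (D = sqrt(1/6 - 5) = sqrt(-29/6) = I*sqrt(174)/6 ≈ 2.1985*I)
f(p, V) = -9
q = -63 (q = 7*(-9) = -63)
(q + T**3)**2 = (-63 + 7**3)**2 = (-63 + 343)**2 = 280**2 = 78400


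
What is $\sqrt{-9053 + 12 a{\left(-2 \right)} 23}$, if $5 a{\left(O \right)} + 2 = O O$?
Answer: $\frac{i \sqrt{223565}}{5} \approx 94.565 i$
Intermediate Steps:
$a{\left(O \right)} = - \frac{2}{5} + \frac{O^{2}}{5}$ ($a{\left(O \right)} = - \frac{2}{5} + \frac{O O}{5} = - \frac{2}{5} + \frac{O^{2}}{5}$)
$\sqrt{-9053 + 12 a{\left(-2 \right)} 23} = \sqrt{-9053 + 12 \left(- \frac{2}{5} + \frac{\left(-2\right)^{2}}{5}\right) 23} = \sqrt{-9053 + 12 \left(- \frac{2}{5} + \frac{1}{5} \cdot 4\right) 23} = \sqrt{-9053 + 12 \left(- \frac{2}{5} + \frac{4}{5}\right) 23} = \sqrt{-9053 + 12 \cdot \frac{2}{5} \cdot 23} = \sqrt{-9053 + \frac{24}{5} \cdot 23} = \sqrt{-9053 + \frac{552}{5}} = \sqrt{- \frac{44713}{5}} = \frac{i \sqrt{223565}}{5}$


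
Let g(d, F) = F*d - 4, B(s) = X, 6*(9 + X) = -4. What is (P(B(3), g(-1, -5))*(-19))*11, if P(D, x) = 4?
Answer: -836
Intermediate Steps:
X = -29/3 (X = -9 + (⅙)*(-4) = -9 - ⅔ = -29/3 ≈ -9.6667)
B(s) = -29/3
g(d, F) = -4 + F*d
(P(B(3), g(-1, -5))*(-19))*11 = (4*(-19))*11 = -76*11 = -836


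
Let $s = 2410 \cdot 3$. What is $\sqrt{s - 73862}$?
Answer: $2 i \sqrt{16658} \approx 258.13 i$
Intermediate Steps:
$s = 7230$
$\sqrt{s - 73862} = \sqrt{7230 - 73862} = \sqrt{-66632} = 2 i \sqrt{16658}$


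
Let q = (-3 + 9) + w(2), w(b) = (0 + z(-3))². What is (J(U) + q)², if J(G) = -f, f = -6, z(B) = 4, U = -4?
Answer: 784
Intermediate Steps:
w(b) = 16 (w(b) = (0 + 4)² = 4² = 16)
q = 22 (q = (-3 + 9) + 16 = 6 + 16 = 22)
J(G) = 6 (J(G) = -1*(-6) = 6)
(J(U) + q)² = (6 + 22)² = 28² = 784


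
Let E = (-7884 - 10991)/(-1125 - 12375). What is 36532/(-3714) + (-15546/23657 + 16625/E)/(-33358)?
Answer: -1127740553177237/110641620906921 ≈ -10.193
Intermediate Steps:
E = 151/108 (E = -18875/(-13500) = -18875*(-1/13500) = 151/108 ≈ 1.3981)
36532/(-3714) + (-15546/23657 + 16625/E)/(-33358) = 36532/(-3714) + (-15546/23657 + 16625/(151/108))/(-33358) = 36532*(-1/3714) + (-15546*1/23657 + 16625*(108/151))*(-1/33358) = -18266/1857 + (-15546/23657 + 1795500/151)*(-1/33358) = -18266/1857 + (42473796054/3572207)*(-1/33358) = -18266/1857 - 21236898027/59580840553 = -1127740553177237/110641620906921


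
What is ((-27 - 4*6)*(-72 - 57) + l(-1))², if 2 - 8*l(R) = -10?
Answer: 173211921/4 ≈ 4.3303e+7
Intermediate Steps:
l(R) = 3/2 (l(R) = ¼ - ⅛*(-10) = ¼ + 5/4 = 3/2)
((-27 - 4*6)*(-72 - 57) + l(-1))² = ((-27 - 4*6)*(-72 - 57) + 3/2)² = ((-27 - 24)*(-129) + 3/2)² = (-51*(-129) + 3/2)² = (6579 + 3/2)² = (13161/2)² = 173211921/4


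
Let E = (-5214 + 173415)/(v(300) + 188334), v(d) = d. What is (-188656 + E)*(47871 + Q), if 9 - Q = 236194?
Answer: 1116914428870457/31439 ≈ 3.5526e+10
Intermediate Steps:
Q = -236185 (Q = 9 - 1*236194 = 9 - 236194 = -236185)
E = 56067/62878 (E = (-5214 + 173415)/(300 + 188334) = 168201/188634 = 168201*(1/188634) = 56067/62878 ≈ 0.89168)
(-188656 + E)*(47871 + Q) = (-188656 + 56067/62878)*(47871 - 236185) = -11862255901/62878*(-188314) = 1116914428870457/31439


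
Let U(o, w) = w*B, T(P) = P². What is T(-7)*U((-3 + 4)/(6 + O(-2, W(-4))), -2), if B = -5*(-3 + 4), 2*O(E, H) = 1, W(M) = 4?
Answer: 490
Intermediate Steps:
O(E, H) = ½ (O(E, H) = (½)*1 = ½)
B = -5 (B = -5*1 = -5)
U(o, w) = -5*w (U(o, w) = w*(-5) = -5*w)
T(-7)*U((-3 + 4)/(6 + O(-2, W(-4))), -2) = (-7)²*(-5*(-2)) = 49*10 = 490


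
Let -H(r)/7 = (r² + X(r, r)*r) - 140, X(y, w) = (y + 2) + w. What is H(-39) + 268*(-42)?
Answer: -41671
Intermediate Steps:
X(y, w) = 2 + w + y (X(y, w) = (2 + y) + w = 2 + w + y)
H(r) = 980 - 7*r² - 7*r*(2 + 2*r) (H(r) = -7*((r² + (2 + r + r)*r) - 140) = -7*((r² + (2 + 2*r)*r) - 140) = -7*((r² + r*(2 + 2*r)) - 140) = -7*(-140 + r² + r*(2 + 2*r)) = 980 - 7*r² - 7*r*(2 + 2*r))
H(-39) + 268*(-42) = (980 - 21*(-39)² - 14*(-39)) + 268*(-42) = (980 - 21*1521 + 546) - 11256 = (980 - 31941 + 546) - 11256 = -30415 - 11256 = -41671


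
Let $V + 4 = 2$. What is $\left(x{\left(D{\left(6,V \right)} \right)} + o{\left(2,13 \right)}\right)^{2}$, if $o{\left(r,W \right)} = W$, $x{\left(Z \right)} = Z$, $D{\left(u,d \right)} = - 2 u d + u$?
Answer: $1849$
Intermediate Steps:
$V = -2$ ($V = -4 + 2 = -2$)
$D{\left(u,d \right)} = u - 2 d u$ ($D{\left(u,d \right)} = - 2 d u + u = u - 2 d u$)
$\left(x{\left(D{\left(6,V \right)} \right)} + o{\left(2,13 \right)}\right)^{2} = \left(6 \left(1 - -4\right) + 13\right)^{2} = \left(6 \left(1 + 4\right) + 13\right)^{2} = \left(6 \cdot 5 + 13\right)^{2} = \left(30 + 13\right)^{2} = 43^{2} = 1849$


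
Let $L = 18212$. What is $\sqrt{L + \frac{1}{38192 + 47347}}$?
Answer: $\frac{\sqrt{133255756613991}}{85539} \approx 134.95$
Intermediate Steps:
$\sqrt{L + \frac{1}{38192 + 47347}} = \sqrt{18212 + \frac{1}{38192 + 47347}} = \sqrt{18212 + \frac{1}{85539}} = \sqrt{\frac{1557836269}{85539}} = \frac{\sqrt{133255756613991}}{85539}$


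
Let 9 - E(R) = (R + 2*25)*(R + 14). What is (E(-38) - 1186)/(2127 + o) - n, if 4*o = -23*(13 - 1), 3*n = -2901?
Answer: 284171/294 ≈ 966.57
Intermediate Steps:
n = -967 (n = (⅓)*(-2901) = -967)
o = -69 (o = (-23*(13 - 1))/4 = (-23*12)/4 = (¼)*(-276) = -69)
E(R) = 9 - (14 + R)*(50 + R) (E(R) = 9 - (R + 2*25)*(R + 14) = 9 - (R + 50)*(14 + R) = 9 - (50 + R)*(14 + R) = 9 - (14 + R)*(50 + R))
(E(-38) - 1186)/(2127 + o) - n = ((-691 - 1*(-38)² - 64*(-38)) - 1186)/(2127 - 69) - 1*(-967) = ((-691 - 1*1444 + 2432) - 1186)/2058 + 967 = ((-691 - 1444 + 2432) - 1186)*(1/2058) + 967 = (297 - 1186)*(1/2058) + 967 = -889*1/2058 + 967 = -127/294 + 967 = 284171/294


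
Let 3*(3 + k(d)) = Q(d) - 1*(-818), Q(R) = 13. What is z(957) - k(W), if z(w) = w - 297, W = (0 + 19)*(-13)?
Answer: 386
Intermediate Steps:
W = -247 (W = 19*(-13) = -247)
z(w) = -297 + w
k(d) = 274 (k(d) = -3 + (13 - 1*(-818))/3 = -3 + (13 + 818)/3 = -3 + (⅓)*831 = -3 + 277 = 274)
z(957) - k(W) = (-297 + 957) - 1*274 = 660 - 274 = 386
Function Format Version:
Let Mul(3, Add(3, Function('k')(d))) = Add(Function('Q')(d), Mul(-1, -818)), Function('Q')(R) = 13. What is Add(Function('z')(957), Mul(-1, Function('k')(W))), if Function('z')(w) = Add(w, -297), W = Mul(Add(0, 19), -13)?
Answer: 386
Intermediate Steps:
W = -247 (W = Mul(19, -13) = -247)
Function('z')(w) = Add(-297, w)
Function('k')(d) = 274 (Function('k')(d) = Add(-3, Mul(Rational(1, 3), Add(13, Mul(-1, -818)))) = Add(-3, Mul(Rational(1, 3), Add(13, 818))) = Add(-3, Mul(Rational(1, 3), 831)) = Add(-3, 277) = 274)
Add(Function('z')(957), Mul(-1, Function('k')(W))) = Add(Add(-297, 957), Mul(-1, 274)) = Add(660, -274) = 386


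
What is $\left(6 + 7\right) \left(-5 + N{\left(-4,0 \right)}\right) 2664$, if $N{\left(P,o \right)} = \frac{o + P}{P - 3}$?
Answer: $- \frac{1073592}{7} \approx -1.5337 \cdot 10^{5}$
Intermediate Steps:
$N{\left(P,o \right)} = \frac{P + o}{-3 + P}$
$\left(6 + 7\right) \left(-5 + N{\left(-4,0 \right)}\right) 2664 = \left(6 + 7\right) \left(-5 + \frac{-4 + 0}{-3 - 4}\right) 2664 = 13 \left(-5 + \frac{1}{-7} \left(-4\right)\right) 2664 = 13 \left(-5 - - \frac{4}{7}\right) 2664 = 13 \left(-5 + \frac{4}{7}\right) 2664 = 13 \left(- \frac{31}{7}\right) 2664 = \left(- \frac{403}{7}\right) 2664 = - \frac{1073592}{7}$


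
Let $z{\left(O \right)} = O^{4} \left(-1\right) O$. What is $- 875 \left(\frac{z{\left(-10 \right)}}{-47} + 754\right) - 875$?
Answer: $\frac{56450625}{47} \approx 1.2011 \cdot 10^{6}$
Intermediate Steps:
$z{\left(O \right)} = - O^{5}$ ($z{\left(O \right)} = - O^{4} O = - O^{5}$)
$- 875 \left(\frac{z{\left(-10 \right)}}{-47} + 754\right) - 875 = - 875 \left(\frac{\left(-1\right) \left(-10\right)^{5}}{-47} + 754\right) - 875 = - 875 \left(\left(-1\right) \left(-100000\right) \left(- \frac{1}{47}\right) + 754\right) - 875 = - 875 \left(100000 \left(- \frac{1}{47}\right) + 754\right) - 875 = - 875 \left(- \frac{100000}{47} + 754\right) - 875 = \left(-875\right) \left(- \frac{64562}{47}\right) - 875 = \frac{56491750}{47} - 875 = \frac{56450625}{47}$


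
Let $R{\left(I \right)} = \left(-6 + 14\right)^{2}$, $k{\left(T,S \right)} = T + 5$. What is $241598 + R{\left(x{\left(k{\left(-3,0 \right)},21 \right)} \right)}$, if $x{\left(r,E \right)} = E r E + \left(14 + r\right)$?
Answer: $241662$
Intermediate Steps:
$k{\left(T,S \right)} = 5 + T$
$x{\left(r,E \right)} = 14 + r + r E^{2}$ ($x{\left(r,E \right)} = r E^{2} + \left(14 + r\right) = 14 + r + r E^{2}$)
$R{\left(I \right)} = 64$ ($R{\left(I \right)} = 8^{2} = 64$)
$241598 + R{\left(x{\left(k{\left(-3,0 \right)},21 \right)} \right)} = 241598 + 64 = 241662$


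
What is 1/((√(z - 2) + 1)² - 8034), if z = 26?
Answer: -8009/64143985 - 4*√6/64143985 ≈ -0.00012501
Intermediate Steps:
1/((√(z - 2) + 1)² - 8034) = 1/((√(26 - 2) + 1)² - 8034) = 1/((√24 + 1)² - 8034) = 1/((2*√6 + 1)² - 8034) = 1/((1 + 2*√6)² - 8034) = 1/(-8034 + (1 + 2*√6)²)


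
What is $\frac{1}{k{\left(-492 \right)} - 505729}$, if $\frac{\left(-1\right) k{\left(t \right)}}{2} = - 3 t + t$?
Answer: $- \frac{1}{507697} \approx -1.9697 \cdot 10^{-6}$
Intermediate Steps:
$k{\left(t \right)} = 4 t$ ($k{\left(t \right)} = - 2 \left(- 3 t + t\right) = - 2 \left(- 2 t\right) = 4 t$)
$\frac{1}{k{\left(-492 \right)} - 505729} = \frac{1}{4 \left(-492\right) - 505729} = \frac{1}{-1968 - 505729} = \frac{1}{-507697} = - \frac{1}{507697}$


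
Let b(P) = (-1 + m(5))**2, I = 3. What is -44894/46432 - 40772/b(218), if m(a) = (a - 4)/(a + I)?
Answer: -60581116031/1137584 ≈ -53254.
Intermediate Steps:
m(a) = (-4 + a)/(3 + a) (m(a) = (a - 4)/(a + 3) = (-4 + a)/(3 + a))
b(P) = 49/64 (b(P) = (-1 + (-4 + 5)/(3 + 5))**2 = (-1 + 1/8)**2 = (-7/8)**2 = 49/64)
-44894/46432 - 40772/b(218) = -44894/46432 - 40772/49/64 = -44894*1/46432 - 40772*64/49 = -22447/23216 - 2609408/49 = -60581116031/1137584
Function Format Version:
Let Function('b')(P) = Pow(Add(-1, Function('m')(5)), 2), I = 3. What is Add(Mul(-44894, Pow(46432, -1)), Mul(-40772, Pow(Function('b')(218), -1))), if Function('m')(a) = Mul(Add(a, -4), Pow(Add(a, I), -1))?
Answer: Rational(-60581116031, 1137584) ≈ -53254.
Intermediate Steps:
Function('m')(a) = Mul(Pow(Add(3, a), -1), Add(-4, a)) (Function('m')(a) = Mul(Add(a, -4), Pow(Add(a, 3), -1)) = Mul(Add(-4, a), Pow(Add(3, a), -1)) = Mul(Pow(Add(3, a), -1), Add(-4, a)))
Function('b')(P) = Rational(49, 64) (Function('b')(P) = Pow(Add(-1, Mul(Pow(Add(3, 5), -1), Add(-4, 5))), 2) = Pow(Add(-1, Mul(Pow(8, -1), 1)), 2) = Pow(Add(-1, Mul(Rational(1, 8), 1)), 2) = Pow(Add(-1, Rational(1, 8)), 2) = Pow(Rational(-7, 8), 2) = Rational(49, 64))
Add(Mul(-44894, Pow(46432, -1)), Mul(-40772, Pow(Function('b')(218), -1))) = Add(Mul(-44894, Pow(46432, -1)), Mul(-40772, Pow(Rational(49, 64), -1))) = Add(Mul(-44894, Rational(1, 46432)), Mul(-40772, Rational(64, 49))) = Add(Rational(-22447, 23216), Rational(-2609408, 49)) = Rational(-60581116031, 1137584)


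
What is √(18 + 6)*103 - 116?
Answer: -116 + 206*√6 ≈ 388.59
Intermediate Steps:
√(18 + 6)*103 - 116 = √24*103 - 116 = (2*√6)*103 - 116 = 206*√6 - 116 = -116 + 206*√6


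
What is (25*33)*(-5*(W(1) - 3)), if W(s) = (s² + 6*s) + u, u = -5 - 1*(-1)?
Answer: 0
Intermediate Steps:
u = -4 (u = -5 + 1 = -4)
W(s) = -4 + s² + 6*s (W(s) = (s² + 6*s) - 4 = -4 + s² + 6*s)
(25*33)*(-5*(W(1) - 3)) = (25*33)*(-5*((-4 + 1² + 6*1) - 3)) = 825*(-5*((-4 + 1 + 6) - 3)) = 825*(-5*(3 - 3)) = 825*(-5*0) = 825*0 = 0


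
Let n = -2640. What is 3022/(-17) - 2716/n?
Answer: -1982977/11220 ≈ -176.74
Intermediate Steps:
3022/(-17) - 2716/n = 3022/(-17) - 2716/(-2640) = 3022*(-1/17) - 2716*(-1/2640) = -3022/17 + 679/660 = -1982977/11220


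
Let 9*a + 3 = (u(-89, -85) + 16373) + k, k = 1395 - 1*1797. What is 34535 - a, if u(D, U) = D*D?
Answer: 95642/3 ≈ 31881.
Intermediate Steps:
k = -402 (k = 1395 - 1797 = -402)
u(D, U) = D²
a = 7963/3 (a = -⅓ + (((-89)² + 16373) - 402)/9 = -⅓ + ((7921 + 16373) - 402)/9 = -⅓ + (24294 - 402)/9 = -⅓ + (⅑)*23892 = -⅓ + 7964/3 = 7963/3 ≈ 2654.3)
34535 - a = 34535 - 1*7963/3 = 34535 - 7963/3 = 95642/3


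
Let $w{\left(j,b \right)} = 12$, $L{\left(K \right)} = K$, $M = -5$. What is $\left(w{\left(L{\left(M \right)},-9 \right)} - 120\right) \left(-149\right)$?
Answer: $16092$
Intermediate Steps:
$\left(w{\left(L{\left(M \right)},-9 \right)} - 120\right) \left(-149\right) = \left(12 - 120\right) \left(-149\right) = \left(-108\right) \left(-149\right) = 16092$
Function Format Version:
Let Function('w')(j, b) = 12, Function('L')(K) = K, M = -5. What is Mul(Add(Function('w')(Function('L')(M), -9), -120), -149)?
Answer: 16092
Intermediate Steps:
Mul(Add(Function('w')(Function('L')(M), -9), -120), -149) = Mul(Add(12, -120), -149) = Mul(-108, -149) = 16092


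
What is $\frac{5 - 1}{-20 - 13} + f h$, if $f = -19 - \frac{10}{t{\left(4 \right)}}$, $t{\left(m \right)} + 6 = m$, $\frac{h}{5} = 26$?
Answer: $- \frac{60064}{33} \approx -1820.1$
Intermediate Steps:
$h = 130$ ($h = 5 \cdot 26 = 130$)
$t{\left(m \right)} = -6 + m$
$f = -14$ ($f = -19 - \frac{10}{-6 + 4} = -19 - \frac{10}{-2} = -19 - 10 \left(- \frac{1}{2}\right) = -19 - -5 = -19 + 5 = -14$)
$\frac{5 - 1}{-20 - 13} + f h = \frac{5 - 1}{-20 - 13} - 1820 = \frac{4}{-33} - 1820 = 4 \left(- \frac{1}{33}\right) - 1820 = - \frac{4}{33} - 1820 = - \frac{60064}{33}$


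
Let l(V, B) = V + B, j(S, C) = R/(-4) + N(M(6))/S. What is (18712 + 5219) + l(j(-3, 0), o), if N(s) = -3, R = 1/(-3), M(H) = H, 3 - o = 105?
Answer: 285961/12 ≈ 23830.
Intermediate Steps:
o = -102 (o = 3 - 1*105 = 3 - 105 = -102)
R = -⅓ ≈ -0.33333
j(S, C) = 1/12 - 3/S (j(S, C) = -⅓/(-4) - 3/S = -⅓*(-¼) - 3/S = 1/12 - 3/S)
l(V, B) = B + V
(18712 + 5219) + l(j(-3, 0), o) = (18712 + 5219) + (-102 + (1/12)*(-36 - 3)/(-3)) = 23931 + (-102 + (1/12)*(-⅓)*(-39)) = 23931 + (-102 + 13/12) = 23931 - 1211/12 = 285961/12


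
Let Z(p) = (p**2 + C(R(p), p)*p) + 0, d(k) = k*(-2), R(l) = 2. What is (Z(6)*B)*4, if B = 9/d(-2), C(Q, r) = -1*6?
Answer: 0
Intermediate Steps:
d(k) = -2*k
C(Q, r) = -6
Z(p) = p**2 - 6*p (Z(p) = (p**2 - 6*p) + 0 = p**2 - 6*p)
B = 9/4 (B = 9/((-2*(-2))) = 9/4 ≈ 2.2500)
(Z(6)*B)*4 = ((6*(-6 + 6))*(9/4))*4 = ((6*0)*(9/4))*4 = (0*(9/4))*4 = 0*4 = 0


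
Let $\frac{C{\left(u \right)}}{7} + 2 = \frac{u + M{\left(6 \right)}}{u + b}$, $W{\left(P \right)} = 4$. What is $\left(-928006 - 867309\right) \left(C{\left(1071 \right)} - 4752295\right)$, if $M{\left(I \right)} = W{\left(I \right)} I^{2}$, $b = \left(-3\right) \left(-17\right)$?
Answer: $\frac{3190922380775265}{374} \approx 8.5319 \cdot 10^{12}$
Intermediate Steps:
$b = 51$
$M{\left(I \right)} = 4 I^{2}$
$C{\left(u \right)} = -14 + \frac{7 \left(144 + u\right)}{51 + u}$ ($C{\left(u \right)} = -14 + 7 \frac{u + 4 \cdot 6^{2}}{u + 51} = -14 + 7 \frac{u + 4 \cdot 36}{51 + u} = -14 + 7 \frac{u + 144}{51 + u} = -14 + 7 \frac{144 + u}{51 + u} = -14 + \frac{7 \left(144 + u\right)}{51 + u}$)
$\left(-928006 - 867309\right) \left(C{\left(1071 \right)} - 4752295\right) = \left(-928006 - 867309\right) \left(\frac{7 \left(42 - 1071\right)}{51 + 1071} - 4752295\right) = - 1795315 \left(\frac{7 \left(42 - 1071\right)}{1122} - 4752295\right) = - 1795315 \left(7 \cdot \frac{1}{1122} \left(-1029\right) - 4752295\right) = - 1795315 \left(- \frac{2401}{374} - 4752295\right) = \left(-1795315\right) \left(- \frac{1777360731}{374}\right) = \frac{3190922380775265}{374}$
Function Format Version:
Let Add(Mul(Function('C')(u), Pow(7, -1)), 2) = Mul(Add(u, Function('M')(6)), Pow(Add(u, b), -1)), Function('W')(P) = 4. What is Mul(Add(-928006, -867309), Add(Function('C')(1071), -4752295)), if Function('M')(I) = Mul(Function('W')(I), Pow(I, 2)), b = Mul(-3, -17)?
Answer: Rational(3190922380775265, 374) ≈ 8.5319e+12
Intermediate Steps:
b = 51
Function('M')(I) = Mul(4, Pow(I, 2))
Function('C')(u) = Add(-14, Mul(7, Pow(Add(51, u), -1), Add(144, u))) (Function('C')(u) = Add(-14, Mul(7, Mul(Add(u, Mul(4, Pow(6, 2))), Pow(Add(u, 51), -1)))) = Add(-14, Mul(7, Mul(Add(u, Mul(4, 36)), Pow(Add(51, u), -1)))) = Add(-14, Mul(7, Mul(Add(u, 144), Pow(Add(51, u), -1)))) = Add(-14, Mul(7, Mul(Add(144, u), Pow(Add(51, u), -1)))) = Add(-14, Mul(7, Mul(Pow(Add(51, u), -1), Add(144, u)))) = Add(-14, Mul(7, Pow(Add(51, u), -1), Add(144, u))))
Mul(Add(-928006, -867309), Add(Function('C')(1071), -4752295)) = Mul(Add(-928006, -867309), Add(Mul(7, Pow(Add(51, 1071), -1), Add(42, Mul(-1, 1071))), -4752295)) = Mul(-1795315, Add(Mul(7, Pow(1122, -1), Add(42, -1071)), -4752295)) = Mul(-1795315, Add(Mul(7, Rational(1, 1122), -1029), -4752295)) = Mul(-1795315, Add(Rational(-2401, 374), -4752295)) = Mul(-1795315, Rational(-1777360731, 374)) = Rational(3190922380775265, 374)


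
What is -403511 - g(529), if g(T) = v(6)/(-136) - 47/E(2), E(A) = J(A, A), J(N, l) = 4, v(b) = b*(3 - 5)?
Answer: -27437955/68 ≈ -4.0350e+5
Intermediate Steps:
v(b) = -2*b (v(b) = b*(-2) = -2*b)
E(A) = 4
g(T) = -793/68 (g(T) = -2*6/(-136) - 47/4 = -12*(-1/136) - 47*1/4 = 3/34 - 47/4 = -793/68)
-403511 - g(529) = -403511 - 1*(-793/68) = -403511 + 793/68 = -27437955/68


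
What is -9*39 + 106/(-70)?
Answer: -12338/35 ≈ -352.51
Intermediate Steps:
-9*39 + 106/(-70) = -351 + 106*(-1/70) = -351 - 53/35 = -12338/35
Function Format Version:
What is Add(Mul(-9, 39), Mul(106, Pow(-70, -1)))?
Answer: Rational(-12338, 35) ≈ -352.51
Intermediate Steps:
Add(Mul(-9, 39), Mul(106, Pow(-70, -1))) = Add(-351, Mul(106, Rational(-1, 70))) = Add(-351, Rational(-53, 35)) = Rational(-12338, 35)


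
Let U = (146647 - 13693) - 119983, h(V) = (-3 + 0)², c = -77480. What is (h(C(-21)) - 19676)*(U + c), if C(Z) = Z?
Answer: 1268698503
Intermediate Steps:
h(V) = 9 (h(V) = (-3)² = 9)
U = 12971 (U = 132954 - 119983 = 12971)
(h(C(-21)) - 19676)*(U + c) = (9 - 19676)*(12971 - 77480) = -19667*(-64509) = 1268698503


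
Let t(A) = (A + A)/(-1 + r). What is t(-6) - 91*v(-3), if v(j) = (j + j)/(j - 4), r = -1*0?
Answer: -66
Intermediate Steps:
r = 0
v(j) = 2*j/(-4 + j) (v(j) = (2*j)/(-4 + j) = 2*j/(-4 + j))
t(A) = -2*A (t(A) = (A + A)/(-1 + 0) = (2*A)/(-1) = (2*A)*(-1) = -2*A)
t(-6) - 91*v(-3) = -2*(-6) - 182*(-3)/(-4 - 3) = 12 - 182*(-3)/(-7) = 12 - 182*(-3)*(-1)/7 = 12 - 91*6/7 = 12 - 78 = -66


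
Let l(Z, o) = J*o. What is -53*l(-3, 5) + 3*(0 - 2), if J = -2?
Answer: 524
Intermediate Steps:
l(Z, o) = -2*o
-53*l(-3, 5) + 3*(0 - 2) = -(-106)*5 + 3*(0 - 2) = -53*(-10) + 3*(-2) = 530 - 6 = 524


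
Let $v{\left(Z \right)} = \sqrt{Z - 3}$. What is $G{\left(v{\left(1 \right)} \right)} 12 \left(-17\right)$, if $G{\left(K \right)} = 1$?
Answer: $-204$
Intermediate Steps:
$v{\left(Z \right)} = \sqrt{-3 + Z}$ ($v{\left(Z \right)} = \sqrt{Z - 3} = \sqrt{-3 + Z}$)
$G{\left(v{\left(1 \right)} \right)} 12 \left(-17\right) = 1 \cdot 12 \left(-17\right) = 12 \left(-17\right) = -204$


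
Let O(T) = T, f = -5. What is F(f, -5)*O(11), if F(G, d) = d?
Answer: -55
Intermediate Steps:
F(f, -5)*O(11) = -5*11 = -55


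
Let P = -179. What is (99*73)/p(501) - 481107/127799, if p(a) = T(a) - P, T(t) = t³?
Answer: -60499089906387/16070938952320 ≈ -3.7645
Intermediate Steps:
p(a) = 179 + a³ (p(a) = a³ - 1*(-179) = a³ + 179 = 179 + a³)
(99*73)/p(501) - 481107/127799 = (99*73)/(179 + 501³) - 481107/127799 = 7227/(179 + 125751501) - 481107*1/127799 = 7227/125751680 - 481107/127799 = -60499089906387/16070938952320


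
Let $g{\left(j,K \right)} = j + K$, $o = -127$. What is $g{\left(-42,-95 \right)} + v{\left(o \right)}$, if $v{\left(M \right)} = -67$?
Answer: $-204$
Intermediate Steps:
$g{\left(j,K \right)} = K + j$
$g{\left(-42,-95 \right)} + v{\left(o \right)} = \left(-95 - 42\right) - 67 = -137 - 67 = -204$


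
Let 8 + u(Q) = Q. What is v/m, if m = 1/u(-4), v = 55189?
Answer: -662268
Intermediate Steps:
u(Q) = -8 + Q
m = -1/12 (m = 1/(-8 - 4) = 1/(-12) = -1/12 ≈ -0.083333)
v/m = 55189/(-1/12) = 55189*(-12) = -662268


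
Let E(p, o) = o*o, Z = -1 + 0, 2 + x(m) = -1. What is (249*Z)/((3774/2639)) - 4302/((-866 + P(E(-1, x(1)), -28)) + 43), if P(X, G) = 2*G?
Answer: -62373869/368594 ≈ -169.22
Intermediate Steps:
x(m) = -3 (x(m) = -2 - 1 = -3)
Z = -1
E(p, o) = o²
(249*Z)/((3774/2639)) - 4302/((-866 + P(E(-1, x(1)), -28)) + 43) = (249*(-1))/((3774/2639)) - 4302/((-866 + 2*(-28)) + 43) = -249/(3774*(1/2639)) - 4302/((-866 - 56) + 43) = -249/3774/2639 - 4302/(-922 + 43) = -249*2639/3774 - 4302/(-879) = -219037/1258 - 4302*(-1/879) = -219037/1258 + 1434/293 = -62373869/368594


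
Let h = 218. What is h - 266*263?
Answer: -69740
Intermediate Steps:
h - 266*263 = 218 - 266*263 = 218 - 69958 = -69740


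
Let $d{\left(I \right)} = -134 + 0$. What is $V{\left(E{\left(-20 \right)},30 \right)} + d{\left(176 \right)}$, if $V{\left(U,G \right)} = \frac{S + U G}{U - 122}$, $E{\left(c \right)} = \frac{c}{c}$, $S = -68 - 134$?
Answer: $- \frac{16042}{121} \approx -132.58$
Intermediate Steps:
$S = -202$
$E{\left(c \right)} = 1$
$V{\left(U,G \right)} = \frac{-202 + G U}{-122 + U}$ ($V{\left(U,G \right)} = \frac{-202 + U G}{U - 122} = \frac{-202 + G U}{-122 + U}$)
$d{\left(I \right)} = -134$
$V{\left(E{\left(-20 \right)},30 \right)} + d{\left(176 \right)} = \frac{-202 + 30 \cdot 1}{-122 + 1} - 134 = \frac{-202 + 30}{-121} - 134 = \left(- \frac{1}{121}\right) \left(-172\right) - 134 = \frac{172}{121} - 134 = - \frac{16042}{121}$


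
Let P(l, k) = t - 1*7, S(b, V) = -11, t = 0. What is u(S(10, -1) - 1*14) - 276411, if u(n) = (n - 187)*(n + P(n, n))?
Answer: -269627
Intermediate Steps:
P(l, k) = -7 (P(l, k) = 0 - 1*7 = 0 - 7 = -7)
u(n) = (-187 + n)*(-7 + n) (u(n) = (n - 187)*(n - 7) = (-187 + n)*(-7 + n))
u(S(10, -1) - 1*14) - 276411 = (1309 + (-11 - 1*14)² - 194*(-11 - 1*14)) - 276411 = (1309 + (-11 - 14)² - 194*(-11 - 14)) - 276411 = (1309 + (-25)² - 194*(-25)) - 276411 = (1309 + 625 + 4850) - 276411 = 6784 - 276411 = -269627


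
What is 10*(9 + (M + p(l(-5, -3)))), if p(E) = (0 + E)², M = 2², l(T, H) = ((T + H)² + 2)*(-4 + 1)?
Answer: 392170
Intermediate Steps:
l(T, H) = -6 - 3*(H + T)² (l(T, H) = ((H + T)² + 2)*(-3) = (2 + (H + T)²)*(-3) = -6 - 3*(H + T)²)
M = 4
p(E) = E²
10*(9 + (M + p(l(-5, -3)))) = 10*(9 + (4 + (-6 - 3*(-3 - 5)²)²)) = 10*(9 + (4 + (-6 - 3*(-8)²)²)) = 10*(9 + (4 + (-6 - 3*64)²)) = 10*(9 + (4 + (-6 - 192)²)) = 10*(9 + (4 + (-198)²)) = 10*(9 + (4 + 39204)) = 10*(9 + 39208) = 10*39217 = 392170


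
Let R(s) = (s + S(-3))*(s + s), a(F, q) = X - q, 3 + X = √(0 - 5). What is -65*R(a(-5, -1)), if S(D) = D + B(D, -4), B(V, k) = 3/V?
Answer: -910 + 1040*I*√5 ≈ -910.0 + 2325.5*I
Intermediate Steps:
X = -3 + I*√5 (X = -3 + √(0 - 5) = -3 + √(-5) = -3 + I*√5 ≈ -3.0 + 2.2361*I)
a(F, q) = -3 - q + I*√5 (a(F, q) = (-3 + I*√5) - q = -3 - q + I*√5)
S(D) = D + 3/D
R(s) = 2*s*(-4 + s) (R(s) = (s + (-3 + 3/(-3)))*(s + s) = (s + (-3 + 3*(-⅓)))*(2*s) = (s + (-3 - 1))*(2*s) = (s - 4)*(2*s) = (-4 + s)*(2*s) = 2*s*(-4 + s))
-65*R(a(-5, -1)) = -130*(-3 - 1*(-1) + I*√5)*(-4 + (-3 - 1*(-1) + I*√5)) = -130*(-3 + 1 + I*√5)*(-4 + (-3 + 1 + I*√5)) = -130*(-2 + I*√5)*(-4 + (-2 + I*√5)) = -130*(-2 + I*√5)*(-6 + I*√5) = -130*(-6 + I*√5)*(-2 + I*√5)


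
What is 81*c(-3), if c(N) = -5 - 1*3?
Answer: -648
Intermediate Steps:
c(N) = -8 (c(N) = -5 - 3 = -8)
81*c(-3) = 81*(-8) = -648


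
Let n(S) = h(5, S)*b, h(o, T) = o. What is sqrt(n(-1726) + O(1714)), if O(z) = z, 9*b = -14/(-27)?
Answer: 2*sqrt(312429)/27 ≈ 41.404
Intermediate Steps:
b = 14/243 (b = (-14/(-27))/9 = (-14*(-1/27))/9 = (1/9)*(14/27) = 14/243 ≈ 0.057613)
n(S) = 70/243 (n(S) = 5*(14/243) = 70/243)
sqrt(n(-1726) + O(1714)) = sqrt(70/243 + 1714) = sqrt(416572/243) = 2*sqrt(312429)/27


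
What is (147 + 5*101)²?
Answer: 425104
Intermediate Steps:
(147 + 5*101)² = (147 + 505)² = 652² = 425104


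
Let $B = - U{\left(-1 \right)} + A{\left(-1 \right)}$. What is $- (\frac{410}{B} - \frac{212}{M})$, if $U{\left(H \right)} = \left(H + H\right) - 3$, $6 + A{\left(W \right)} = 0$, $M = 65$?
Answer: $\frac{26862}{65} \approx 413.26$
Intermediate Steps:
$A{\left(W \right)} = -6$ ($A{\left(W \right)} = -6 + 0 = -6$)
$U{\left(H \right)} = -3 + 2 H$ ($U{\left(H \right)} = 2 H - 3 = -3 + 2 H$)
$B = -1$ ($B = - (-3 + 2 \left(-1\right)) - 6 = - (-3 - 2) - 6 = \left(-1\right) \left(-5\right) - 6 = 5 - 6 = -1$)
$- (\frac{410}{B} - \frac{212}{M}) = - (\frac{410}{-1} - \frac{212}{65}) = - (410 \left(-1\right) - \frac{212}{65}) = - (-410 - \frac{212}{65}) = \left(-1\right) \left(- \frac{26862}{65}\right) = \frac{26862}{65}$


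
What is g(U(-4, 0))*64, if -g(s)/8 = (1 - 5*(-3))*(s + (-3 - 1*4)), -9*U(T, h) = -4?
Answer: 483328/9 ≈ 53703.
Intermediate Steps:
U(T, h) = 4/9 (U(T, h) = -⅑*(-4) = 4/9)
g(s) = 896 - 128*s (g(s) = -8*(1 - 5*(-3))*(s + (-3 - 1*4)) = -8*(1 + 15)*(s + (-3 - 4)) = -128*(s - 7) = -128*(-7 + s) = -8*(-112 + 16*s) = 896 - 128*s)
g(U(-4, 0))*64 = (896 - 128*4/9)*64 = (896 - 512/9)*64 = (7552/9)*64 = 483328/9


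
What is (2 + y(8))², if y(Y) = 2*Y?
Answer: 324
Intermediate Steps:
(2 + y(8))² = (2 + 2*8)² = (2 + 16)² = 18² = 324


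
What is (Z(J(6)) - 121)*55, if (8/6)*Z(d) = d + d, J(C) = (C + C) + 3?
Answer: -10835/2 ≈ -5417.5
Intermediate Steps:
J(C) = 3 + 2*C (J(C) = 2*C + 3 = 3 + 2*C)
Z(d) = 3*d/2 (Z(d) = 3*(d + d)/4 = 3*(2*d)/4 = 3*d/2)
(Z(J(6)) - 121)*55 = (3*(3 + 2*6)/2 - 121)*55 = (3*(3 + 12)/2 - 121)*55 = ((3/2)*15 - 121)*55 = (45/2 - 121)*55 = -197/2*55 = -10835/2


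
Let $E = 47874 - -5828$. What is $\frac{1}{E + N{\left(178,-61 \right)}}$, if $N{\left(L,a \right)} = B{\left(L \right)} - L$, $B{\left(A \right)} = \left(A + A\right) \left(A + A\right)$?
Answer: $\frac{1}{180260} \approx 5.5475 \cdot 10^{-6}$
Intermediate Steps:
$B{\left(A \right)} = 4 A^{2}$ ($B{\left(A \right)} = 2 A 2 A = 4 A^{2}$)
$N{\left(L,a \right)} = - L + 4 L^{2}$ ($N{\left(L,a \right)} = 4 L^{2} - L = - L + 4 L^{2}$)
$E = 53702$ ($E = 47874 + 5828 = 53702$)
$\frac{1}{E + N{\left(178,-61 \right)}} = \frac{1}{53702 + 178 \left(-1 + 4 \cdot 178\right)} = \frac{1}{53702 + 178 \left(-1 + 712\right)} = \frac{1}{53702 + 178 \cdot 711} = \frac{1}{53702 + 126558} = \frac{1}{180260}$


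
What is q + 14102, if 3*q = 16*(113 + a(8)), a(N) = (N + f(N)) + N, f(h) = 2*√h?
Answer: 14790 + 64*√2/3 ≈ 14820.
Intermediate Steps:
a(N) = 2*N + 2*√N (a(N) = (N + 2*√N) + N = 2*N + 2*√N)
q = 688 + 64*√2/3 (q = (16*(113 + (2*8 + 2*√8)))/3 = (16*(113 + (16 + 2*(2*√2))))/3 = (16*(113 + (16 + 4*√2)))/3 = (16*(129 + 4*√2))/3 = (2064 + 64*√2)/3 = 688 + 64*√2/3 ≈ 718.17)
q + 14102 = (688 + 64*√2/3) + 14102 = 14790 + 64*√2/3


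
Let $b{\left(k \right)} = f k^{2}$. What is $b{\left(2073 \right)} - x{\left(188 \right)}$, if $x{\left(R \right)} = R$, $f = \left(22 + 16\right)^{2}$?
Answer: $6205342888$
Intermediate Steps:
$f = 1444$ ($f = 38^{2} = 1444$)
$b{\left(k \right)} = 1444 k^{2}$
$b{\left(2073 \right)} - x{\left(188 \right)} = 1444 \cdot 2073^{2} - 188 = 1444 \cdot 4297329 - 188 = 6205343076 - 188 = 6205342888$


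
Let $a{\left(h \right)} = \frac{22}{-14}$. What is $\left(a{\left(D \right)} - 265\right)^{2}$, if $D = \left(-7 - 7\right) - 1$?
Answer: $\frac{3481956}{49} \approx 71060.0$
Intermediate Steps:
$D = -15$ ($D = -14 - 1 = -15$)
$a{\left(h \right)} = - \frac{11}{7}$ ($a{\left(h \right)} = 22 \left(- \frac{1}{14}\right) = - \frac{11}{7}$)
$\left(a{\left(D \right)} - 265\right)^{2} = \left(- \frac{11}{7} - 265\right)^{2} = \left(- \frac{1866}{7}\right)^{2} = \frac{3481956}{49}$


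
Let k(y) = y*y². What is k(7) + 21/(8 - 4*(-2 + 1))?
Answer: 1379/4 ≈ 344.75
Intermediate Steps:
k(y) = y³
k(7) + 21/(8 - 4*(-2 + 1)) = 7³ + 21/(8 - 4*(-2 + 1)) = 343 + 21/(8 - 4*(-1)) = 343 + 21/(8 + 4) = 343 + 21/12 = 343 + 21*(1/12) = 343 + 7/4 = 1379/4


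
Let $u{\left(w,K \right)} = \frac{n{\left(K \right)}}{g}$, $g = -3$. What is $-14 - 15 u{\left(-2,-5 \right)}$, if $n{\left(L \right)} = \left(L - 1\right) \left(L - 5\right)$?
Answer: $286$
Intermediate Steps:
$n{\left(L \right)} = \left(-1 + L\right) \left(-5 + L\right)$
$u{\left(w,K \right)} = - \frac{5}{3} + 2 K - \frac{K^{2}}{3}$ ($u{\left(w,K \right)} = \frac{5 + K^{2} - 6 K}{-3} = \left(5 + K^{2} - 6 K\right) \left(- \frac{1}{3}\right) = - \frac{5}{3} + 2 K - \frac{K^{2}}{3}$)
$-14 - 15 u{\left(-2,-5 \right)} = -14 - 15 \left(- \frac{5}{3} + 2 \left(-5\right) - \frac{\left(-5\right)^{2}}{3}\right) = -14 - 15 \left(- \frac{5}{3} - 10 - \frac{25}{3}\right) = -14 - -300 = -14 + 300 = 286$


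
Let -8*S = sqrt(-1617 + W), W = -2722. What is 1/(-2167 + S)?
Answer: -138688/300541235 + 8*I*sqrt(4339)/300541235 ≈ -0.00046146 + 1.7534e-6*I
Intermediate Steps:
S = -I*sqrt(4339)/8 (S = -sqrt(-1617 - 2722)/8 = -I*sqrt(4339)/8 ≈ -8.2339*I)
1/(-2167 + S) = 1/(-2167 - I*sqrt(4339)/8)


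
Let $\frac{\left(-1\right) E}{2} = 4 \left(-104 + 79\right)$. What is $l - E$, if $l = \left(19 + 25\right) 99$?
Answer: $4156$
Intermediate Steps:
$E = 200$ ($E = - 2 \cdot 4 \left(-104 + 79\right) = - 2 \cdot 4 \left(-25\right) = \left(-2\right) \left(-100\right) = 200$)
$l = 4356$ ($l = 44 \cdot 99 = 4356$)
$l - E = 4356 - 200 = 4156$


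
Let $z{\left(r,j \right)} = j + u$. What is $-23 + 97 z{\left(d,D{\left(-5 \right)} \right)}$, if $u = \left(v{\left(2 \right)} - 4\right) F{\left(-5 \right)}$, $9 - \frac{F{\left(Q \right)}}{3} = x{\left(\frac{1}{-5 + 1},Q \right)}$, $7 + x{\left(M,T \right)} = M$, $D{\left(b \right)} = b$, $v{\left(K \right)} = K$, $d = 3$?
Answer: $- \frac{19931}{2} \approx -9965.5$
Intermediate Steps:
$x{\left(M,T \right)} = -7 + M$
$F{\left(Q \right)} = \frac{195}{4}$ ($F{\left(Q \right)} = 27 - 3 \left(-7 + \frac{1}{-5 + 1}\right) = 27 - 3 \left(-7 + \frac{1}{-4}\right) = 27 - 3 \left(-7 - \frac{1}{4}\right) = 27 - - \frac{87}{4} = 27 + \frac{87}{4} = \frac{195}{4}$)
$u = - \frac{195}{2}$ ($u = \left(2 - 4\right) \frac{195}{4} = \left(-2\right) \frac{195}{4} = - \frac{195}{2} \approx -97.5$)
$z{\left(r,j \right)} = - \frac{195}{2} + j$ ($z{\left(r,j \right)} = j - \frac{195}{2} = - \frac{195}{2} + j$)
$-23 + 97 z{\left(d,D{\left(-5 \right)} \right)} = -23 + 97 \left(- \frac{195}{2} - 5\right) = -23 + 97 \left(- \frac{205}{2}\right) = -23 - \frac{19885}{2} = - \frac{19931}{2}$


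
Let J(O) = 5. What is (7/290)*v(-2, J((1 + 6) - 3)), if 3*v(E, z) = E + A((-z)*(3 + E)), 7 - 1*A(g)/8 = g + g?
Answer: 469/435 ≈ 1.0782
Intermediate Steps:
A(g) = 56 - 16*g (A(g) = 56 - 8*(g + g) = 56 - 16*g)
v(E, z) = 56/3 + E/3 + 16*z*(3 + E)/3 (v(E, z) = (E + (56 - 16*(-z)*(3 + E)))/3 = (E + (56 - (-16)*z*(3 + E)))/3 = (E + (56 + 16*z*(3 + E)))/3 = (56 + E + 16*z*(3 + E))/3 = 56/3 + E/3 + 16*z*(3 + E)/3)
(7/290)*v(-2, J((1 + 6) - 3)) = (7/290)*(56/3 + (⅓)*(-2) + (16/3)*5*(3 - 2)) = (7*(1/290))*(56/3 - ⅔ + (16/3)*5*1) = 7*(56/3 - ⅔ + 80/3)/290 = (7/290)*(134/3) = 469/435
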